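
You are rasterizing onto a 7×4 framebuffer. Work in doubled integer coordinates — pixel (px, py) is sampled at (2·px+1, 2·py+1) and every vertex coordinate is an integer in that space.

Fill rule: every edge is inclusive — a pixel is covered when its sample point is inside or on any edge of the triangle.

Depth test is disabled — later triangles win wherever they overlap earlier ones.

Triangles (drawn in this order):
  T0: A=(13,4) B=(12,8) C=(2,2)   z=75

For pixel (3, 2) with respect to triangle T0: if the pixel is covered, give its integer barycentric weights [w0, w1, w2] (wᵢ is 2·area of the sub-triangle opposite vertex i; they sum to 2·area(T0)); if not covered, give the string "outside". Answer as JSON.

T0:
  2·area = 46
  edge (13, 4)→(12, 8): d=(-1,4) inclusive
  edge (12, 8)→(2, 2): d=(-10,-6) inclusive
  edge (2, 2)→(13, 4): d=(11,2) inclusive
    (2,1)@(5, 3): e=[33,8,5] → #
    (3,1)@(7, 3): e=[25,20,1] → #
    (4,1)@(9, 3): e=[17,32,-3] → ·
    (2,2)@(5, 5): e=[31,-12,27] → ·
    (3,2)@(7, 5): e=[23,0,23] → #  [on edge]
    (4,2)@(9, 5): e=[15,12,19] → #
    (5,2)@(11, 5): e=[7,24,15] → #
    (6,2)@(13, 5): e=[-1,36,11] → ·
    (3,3)@(7, 7): e=[21,-20,45] → ·
    (4,3)@(9, 7): e=[13,-8,41] → ·
    (5,3)@(11, 7): e=[5,4,37] → #
    (6,3)@(13, 7): e=[-3,16,33] → ·
  covered (6 px):
    · · · · · · ·
    · · # # · · ·
    · · · # # # ·
    · · · · · # ·

Result: [0,23,23]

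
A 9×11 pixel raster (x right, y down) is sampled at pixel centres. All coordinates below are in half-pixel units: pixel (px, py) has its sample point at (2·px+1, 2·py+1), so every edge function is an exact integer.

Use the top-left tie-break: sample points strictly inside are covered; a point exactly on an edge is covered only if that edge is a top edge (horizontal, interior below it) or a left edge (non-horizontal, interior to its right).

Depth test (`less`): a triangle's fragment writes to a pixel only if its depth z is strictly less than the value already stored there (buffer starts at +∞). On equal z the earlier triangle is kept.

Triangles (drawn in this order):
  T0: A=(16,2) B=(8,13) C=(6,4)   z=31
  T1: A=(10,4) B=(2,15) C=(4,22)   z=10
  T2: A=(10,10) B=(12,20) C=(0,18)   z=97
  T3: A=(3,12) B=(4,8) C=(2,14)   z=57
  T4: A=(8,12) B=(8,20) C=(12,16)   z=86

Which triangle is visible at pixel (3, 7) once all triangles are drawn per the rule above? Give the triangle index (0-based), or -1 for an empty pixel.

T0:
  2·area = 94
  edge (16, 2)→(8, 13): d=(-8,11) right/bottom  bias=-1
  edge (8, 13)→(6, 4): d=(-2,-9) top-left  bias=+0
  edge (6, 4)→(16, 2): d=(10,-2) top-left  bias=+0
    (5,1)@(11, 3): e=[47,47,0] → █  [on edge]
    (6,1)@(13, 3): e=[25,65,4] → █
    (7,1)@(15, 3): e=[3,83,8] → █
    (8,1)@(17, 3): e=[-19,101,12] → ·
    (0,2)@(1, 5): e=[141,-47,0] → ·  [on edge]
    (3,2)@(7, 5): e=[75,7,12] → █
    (4,2)@(9, 5): e=[53,25,16] → █
    (7,2)@(15, 5): e=[-13,79,28] → ·
    (3,3)@(7, 7): e=[59,3,32] → █
    (6,3)@(13, 7): e=[-7,57,44] → ·
    (3,4)@(7, 9): e=[43,-1,52] → ·
    (4,4)@(9, 9): e=[21,17,56] → █
  covered (12 px):
    · · · · · · · · ·
    · · · · · █ █ █ ·
    · · · █ █ █ █ · ·
    · · · █ █ █ · · ·
    · · · · █ · · · ·
    · · · · █ · · · ·
    · · · · · · · · ·
    · · · · · · · · ·
    · · · · · · · · ·
    · · · · · · · · ·
    · · · · · · · · ·
T1:
  2·area = 78  (B↔C swapped to make it positive)
  edge (10, 4)→(4, 22): d=(-6,18) right/bottom  bias=-1
  edge (4, 22)→(2, 15): d=(-2,-7) top-left  bias=+0
  edge (2, 15)→(10, 4): d=(8,-11) top-left  bias=+0
    (5,0)@(11, 1): e=[0,91,-13] → ·  [on edge]
    (4,3)@(9, 7): e=[0,65,13] → ·  [on edge]
    (3,4)@(7, 9): e=[24,47,7] → █
    (4,4)@(9, 9): e=[-12,61,29] → ·
    (2,5)@(5, 11): e=[48,29,1] → █
    (4,5)@(9, 11): e=[-24,57,45] → ·
    (2,6)@(5, 13): e=[36,25,17] → █
    (3,6)@(7, 13): e=[0,39,39] → ·  [on edge]
    (1,7)@(3, 15): e=[60,7,11] → █
    (3,7)@(7, 15): e=[-12,35,55] → ·
    (1,8)@(3, 17): e=[48,3,27] → █
    (3,8)@(7, 17): e=[-24,31,71] → ·
    (2,9)@(5, 19): e=[0,13,65] → ·  [on edge]
  covered (8 px):
    · · · · · · · · ·
    · · · · · · · · ·
    · · · · · · · · ·
    · · · · · · · · ·
    · · · █ · · · · ·
    · · █ █ · · · · ·
    · · █ · · · · · ·
    · █ █ · · · · · ·
    · █ █ · · · · · ·
    · · · · · · · · ·
    · · · · · · · · ·
T2:
  2·area = 116
  edge (10, 10)→(12, 20): d=(2,10) right/bottom  bias=-1
  edge (12, 20)→(0, 18): d=(-12,-2) top-left  bias=+0
  edge (0, 18)→(10, 10): d=(10,-8) top-left  bias=+0
    (4,2)@(9, 5): e=[0,174,-58] → ·  [on edge]
    (4,5)@(9, 11): e=[12,102,2] → █
    (5,5)@(11, 11): e=[-8,106,18] → ·
    (3,6)@(7, 13): e=[36,74,6] → █
    (5,6)@(11, 13): e=[-4,82,38] → ·
    (2,7)@(5, 15): e=[60,46,10] → █
    (5,7)@(11, 15): e=[0,58,58] → ·  [on edge]
    (1,8)@(3, 17): e=[84,18,14] → █
    (5,8)@(11, 17): e=[4,34,78] → █
    (6,8)@(13, 17): e=[-16,38,94] → ·
    (1,9)@(3, 19): e=[88,-6,34] → ·
    (2,9)@(5, 19): e=[68,-2,50] → ·
  covered (14 px):
    · · · · · · · · ·
    · · · · · · · · ·
    · · · · · · · · ·
    · · · · · · · · ·
    · · · · · · · · ·
    · · · · █ · · · ·
    · · · █ █ · · · ·
    · · █ █ █ · · · ·
    · █ █ █ █ █ · · ·
    · · · █ █ █ · · ·
    · · · · · · · · ·
T3:
  2·area = 2  (B↔C swapped to make it positive)
  edge (3, 12)→(2, 14): d=(-1,2) right/bottom  bias=-1
  edge (2, 14)→(4, 8): d=(2,-6) top-left  bias=+0
  edge (4, 8)→(3, 12): d=(-1,4) right/bottom  bias=-1
    (2,2)@(5, 5): e=[3,0,-1] → ·  [on edge]
    (1,5)@(3, 11): e=[1,0,1] → █  [on edge]
    (2,5)@(5, 11): e=[-3,12,-7] → ·
    (1,6)@(3, 13): e=[-1,4,-1] → ·
    (0,8)@(1, 17): e=[-1,0,3] → ·  [on edge]
  covered (1 px):
    · · · · · · · · ·
    · · · · · · · · ·
    · · · · · · · · ·
    · · · · · · · · ·
    · · · · · · · · ·
    · █ · · · · · · ·
    · · · · · · · · ·
    · · · · · · · · ·
    · · · · · · · · ·
    · · · · · · · · ·
    · · · · · · · · ·
T4:
  2·area = 32  (B↔C swapped to make it positive)
  edge (8, 12)→(12, 16): d=(4,4) right/bottom  bias=-1
  edge (12, 16)→(8, 20): d=(-4,4) right/bottom  bias=-1
  edge (8, 20)→(8, 12): d=(0,-8) top-left  bias=+0
    (0,2)@(1, 5): e=[0,88,-56] → ·  [on edge]
    (1,3)@(3, 7): e=[0,72,-40] → ·  [on edge]
    (2,4)@(5, 9): e=[0,56,-24] → ·  [on edge]
    (3,5)@(7, 11): e=[0,40,-8] → ·  [on edge]
    (8,5)@(17, 11): e=[-40,0,72] → ·  [on edge]
    (4,6)@(9, 13): e=[0,24,8] → ·  [on edge]
    (7,6)@(15, 13): e=[-24,0,56] → ·  [on edge]
    (4,7)@(9, 15): e=[8,16,8] → █
    (5,7)@(11, 15): e=[0,8,24] → ·  [on edge]
    (6,7)@(13, 15): e=[-8,0,40] → ·  [on edge]
    (4,8)@(9, 17): e=[16,8,8] → █
    (5,8)@(11, 17): e=[8,0,24] → ·  [on edge]
    (6,8)@(13, 17): e=[0,-8,40] → ·  [on edge]
    (4,9)@(9, 19): e=[24,0,8] → ·  [on edge]
    (7,9)@(15, 19): e=[0,-24,56] → ·  [on edge]
    (3,10)@(7, 21): e=[40,0,-8] → ·  [on edge]
    (8,10)@(17, 21): e=[0,-40,72] → ·  [on edge]
  covered (2 px):
    · · · · · · · · ·
    · · · · · · · · ·
    · · · · · · · · ·
    · · · · · · · · ·
    · · · · · · · · ·
    · · · · · · · · ·
    · · · · · · · · ·
    · · · · █ · · · ·
    · · · · █ · · · ·
    · · · · · · · · ·
    · · · · · · · · ·

Z-buffer (winner per pixel, '.' = empty):
  . . . . . . . . .
  . . . . . 0 0 0 .
  . . . 0 0 0 0 . .
  . . . 0 0 0 . . .
  . . . 1 0 . . . .
  . 3 1 1 0 . . . .
  . . 1 2 2 . . . .
  . 1 1 2 4 . . . .
  . 1 1 2 4 2 . . .
  . . . 2 2 2 . . .
  . . . . . . . . .

Final: 2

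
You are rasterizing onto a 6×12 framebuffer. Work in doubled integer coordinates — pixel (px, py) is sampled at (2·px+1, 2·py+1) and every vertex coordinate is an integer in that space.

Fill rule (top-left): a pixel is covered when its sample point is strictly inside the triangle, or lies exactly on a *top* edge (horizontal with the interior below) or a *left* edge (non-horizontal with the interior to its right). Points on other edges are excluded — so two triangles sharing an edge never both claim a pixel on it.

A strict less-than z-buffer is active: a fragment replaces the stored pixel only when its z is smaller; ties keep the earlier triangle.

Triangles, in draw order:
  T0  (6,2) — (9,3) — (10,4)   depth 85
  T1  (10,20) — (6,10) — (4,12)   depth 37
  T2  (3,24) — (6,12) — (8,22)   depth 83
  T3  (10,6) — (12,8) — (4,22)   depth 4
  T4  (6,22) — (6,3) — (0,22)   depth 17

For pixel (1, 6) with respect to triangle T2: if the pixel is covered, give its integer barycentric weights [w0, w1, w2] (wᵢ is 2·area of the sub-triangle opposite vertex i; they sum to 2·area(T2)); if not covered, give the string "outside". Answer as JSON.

T0:
  2·area = 2
  edge (6, 2)→(9, 3): d=(3,1) right/bottom  bias=-1
  edge (9, 3)→(10, 4): d=(1,1) right/bottom  bias=-1
  edge (10, 4)→(6, 2): d=(-4,-2) top-left  bias=+0
    (1,0)@(3, 1): e=[0,4,-2] → .  [on edge]
    (3,0)@(7, 1): e=[-4,0,6] → .  [on edge]
    (4,1)@(9, 3): e=[0,0,2] → .  [on edge]
    (5,2)@(11, 5): e=[4,0,-2] → .  [on edge]
  covered (0 px):
    . . . . . .
    . . . . . .
    . . . . . .
    . . . . . .
    . . . . . .
    . . . . . .
    . . . . . .
    . . . . . .
    . . . . . .
    . . . . . .
    . . . . . .
    . . . . . .
T1:
  2·area = 28  (B↔C swapped to make it positive)
  edge (10, 20)→(4, 12): d=(-6,-8) top-left  bias=+0
  edge (4, 12)→(6, 10): d=(2,-2) top-left  bias=+0
  edge (6, 10)→(10, 20): d=(4,10) right/bottom  bias=-1
    (5,2)@(11, 5): e=[98,0,-70] → .  [on edge]
    (4,3)@(9, 7): e=[70,0,-42] → .  [on edge]
    (3,4)@(7, 9): e=[42,0,-14] → .  [on edge]
    (2,5)@(5, 11): e=[14,0,14] → X  [on edge]
    (3,5)@(7, 11): e=[30,4,-6] → .
    (1,6)@(3, 13): e=[-14,0,42] → .  [on edge]
    (2,6)@(5, 13): e=[2,4,22] → X
    (3,6)@(7, 13): e=[18,8,2] → X
    (4,6)@(9, 13): e=[34,12,-18] → .
    (0,7)@(1, 15): e=[-42,0,70] → .  [on edge]
    (2,7)@(5, 15): e=[-10,8,30] → .
    (3,7)@(7, 15): e=[6,12,10] → X
  covered (4 px):
    . . . . . .
    . . . . . .
    . . . . . .
    . . . . . .
    . . . . . .
    . . X . . .
    . . X X . .
    . . . X . .
    . . . . . .
    . . . . . .
    . . . . . .
    . . . . . .
T2:
  2·area = 54
  edge (3, 24)→(6, 12): d=(3,-12) top-left  bias=+0
  edge (6, 12)→(8, 22): d=(2,10) right/bottom  bias=-1
  edge (8, 22)→(3, 24): d=(-5,2) right/bottom  bias=-1
    (2,3)@(5, 7): e=[-27,0,81] → .  [on edge]
    (2,8)@(5, 17): e=[3,20,31] → X
    (3,8)@(7, 17): e=[27,0,27] → .  [on edge]
    (2,9)@(5, 19): e=[9,24,21] → X
    (3,9)@(7, 19): e=[33,4,17] → X
    (4,9)@(9, 19): e=[57,-16,13] → .
    (2,10)@(5, 21): e=[15,28,11] → X
    (4,10)@(9, 21): e=[63,-12,3] → .
    (2,11)@(5, 23): e=[21,32,1] → X
    (3,11)@(7, 23): e=[45,12,-3] → .
  covered (6 px):
    . . . . . .
    . . . . . .
    . . . . . .
    . . . . . .
    . . . . . .
    . . . . . .
    . . . . . .
    . . . . . .
    . . X . . .
    . . X X . .
    . . X X . .
    . . X . . .
T3:
  2·area = 44
  edge (10, 6)→(12, 8): d=(2,2) right/bottom  bias=-1
  edge (12, 8)→(4, 22): d=(-8,14) right/bottom  bias=-1
  edge (4, 22)→(10, 6): d=(6,-16) top-left  bias=+0
    (2,0)@(5, 1): e=[0,154,-110] → .  [on edge]
    (3,1)@(7, 3): e=[0,110,-66] → .  [on edge]
    (4,2)@(9, 5): e=[0,66,-22] → .  [on edge]
    (5,3)@(11, 7): e=[0,22,22] → .  [on edge]
    (4,4)@(9, 9): e=[8,34,2] → X
    (5,4)@(11, 9): e=[4,6,34] → X
    (4,5)@(9, 11): e=[12,18,14] → X
    (5,5)@(11, 11): e=[8,-10,46] → .
    (4,6)@(9, 13): e=[16,2,26] → X
    (5,6)@(11, 13): e=[12,-26,58] → .
    (3,7)@(7, 15): e=[24,14,6] → X
    (4,7)@(9, 15): e=[20,-14,38] → .
  covered (5 px):
    . . . . . .
    . . . . . .
    . . . . . .
    . . . . . .
    . . . . X X
    . . . . X .
    . . . . X .
    . . . X . .
    . . . . . .
    . . . . . .
    . . . . . .
    . . . . . .
T4:
  2·area = 114  (B↔C swapped to make it positive)
  edge (6, 22)→(0, 22): d=(-6,0) right/bottom  bias=-1
  edge (0, 22)→(6, 3): d=(6,-19) top-left  bias=+0
  edge (6, 3)→(6, 22): d=(0,19) right/bottom  bias=-1
    (2,3)@(5, 7): e=[90,5,19] → X
    (3,3)@(7, 7): e=[90,43,-19] → .
    (2,4)@(5, 9): e=[78,17,19] → X
    (3,4)@(7, 9): e=[78,55,-19] → .
    (2,5)@(5, 11): e=[66,29,19] → X
    (3,5)@(7, 11): e=[66,67,-19] → .
    (1,6)@(3, 13): e=[54,3,57] → X
    (3,6)@(7, 13): e=[54,79,-19] → .
    (1,7)@(3, 15): e=[42,15,57] → X
    (3,7)@(7, 15): e=[42,91,-19] → .
    (1,8)@(3, 17): e=[30,27,57] → X
    (3,8)@(7, 17): e=[30,103,-19] → .
  covered (15 px):
    . . . . . .
    . . . . . .
    . . . . . .
    . . X . . .
    . . X . . .
    . . X . . .
    . X X . . .
    . X X . . .
    . X X . . .
    X X X . . .
    X X X . . .
    . . . . . .

Answer: "outside"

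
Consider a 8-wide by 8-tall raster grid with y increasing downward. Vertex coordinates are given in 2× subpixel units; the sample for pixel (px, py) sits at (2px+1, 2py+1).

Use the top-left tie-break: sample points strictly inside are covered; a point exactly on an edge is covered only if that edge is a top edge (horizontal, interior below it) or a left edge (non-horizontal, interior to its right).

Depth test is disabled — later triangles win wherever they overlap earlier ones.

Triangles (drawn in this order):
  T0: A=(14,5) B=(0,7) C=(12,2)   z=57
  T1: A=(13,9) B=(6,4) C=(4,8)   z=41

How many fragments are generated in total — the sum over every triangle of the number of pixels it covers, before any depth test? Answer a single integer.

T0:
  2·area = 46
  edge (14, 5)→(0, 7): d=(-14,2) right/bottom  bias=-1
  edge (0, 7)→(12, 2): d=(12,-5) top-left  bias=+0
  edge (12, 2)→(14, 5): d=(2,3) right/bottom  bias=-1
    (5,1)@(11, 3): e=[34,7,5] → #
    (6,1)@(13, 3): e=[30,17,-1] → ·
    (2,2)@(5, 5): e=[18,1,27] → #
    (3,2)@(7, 5): e=[14,11,21] → #
    (4,2)@(9, 5): e=[10,21,15] → #
    (6,2)@(13, 5): e=[2,41,3] → #
    (7,2)@(15, 5): e=[-2,51,-3] → ·
    (2,3)@(5, 7): e=[-10,25,31] → ·
    (3,3)@(7, 7): e=[-14,35,25] → ·
    (4,3)@(9, 7): e=[-18,45,19] → ·
    (5,3)@(11, 7): e=[-22,55,13] → ·
    (6,3)@(13, 7): e=[-26,65,7] → ·
  covered (6 px):
    · · · · · · · ·
    · · · · · # · ·
    · · # # # # # ·
    · · · · · · · ·
    · · · · · · · ·
    · · · · · · · ·
    · · · · · · · ·
    · · · · · · · ·
T1:
  2·area = 38  (B↔C swapped to make it positive)
  edge (13, 9)→(4, 8): d=(-9,-1) top-left  bias=+0
  edge (4, 8)→(6, 4): d=(2,-4) top-left  bias=+0
  edge (6, 4)→(13, 9): d=(7,5) right/bottom  bias=-1
    (3,2)@(7, 5): e=[30,6,2] → #
    (4,2)@(9, 5): e=[32,14,-8] → ·
    (2,3)@(5, 7): e=[10,2,26] → #
    (4,3)@(9, 7): e=[14,18,6] → #
    (5,3)@(11, 7): e=[16,26,-4] → ·
    (2,4)@(5, 9): e=[-8,6,40] → ·
    (3,4)@(7, 9): e=[-6,14,30] → ·
    (4,4)@(9, 9): e=[-4,22,20] → ·
    (6,4)@(13, 9): e=[0,38,0] → ·  [on edge]
  covered (4 px):
    · · · · · · · ·
    · · · · · · · ·
    · · · # · · · ·
    · · # # # · · ·
    · · · · · · · ·
    · · · · · · · ·
    · · · · · · · ·
    · · · · · · · ·

Answer: 10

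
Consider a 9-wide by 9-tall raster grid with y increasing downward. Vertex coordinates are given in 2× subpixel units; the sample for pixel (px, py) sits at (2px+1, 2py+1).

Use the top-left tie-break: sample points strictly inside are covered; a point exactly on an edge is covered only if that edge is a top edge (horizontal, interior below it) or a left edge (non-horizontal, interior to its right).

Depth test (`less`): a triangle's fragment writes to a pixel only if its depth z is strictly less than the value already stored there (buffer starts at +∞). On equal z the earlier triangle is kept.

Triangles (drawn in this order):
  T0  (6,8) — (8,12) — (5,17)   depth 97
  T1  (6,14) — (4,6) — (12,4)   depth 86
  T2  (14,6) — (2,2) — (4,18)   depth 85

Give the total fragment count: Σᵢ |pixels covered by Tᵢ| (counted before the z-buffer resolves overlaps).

T0:
  2·area = 22
  edge (6, 8)→(8, 12): d=(2,4) right/bottom  bias=-1
  edge (8, 12)→(5, 17): d=(-3,5) right/bottom  bias=-1
  edge (5, 17)→(6, 8): d=(1,-9) top-left  bias=+0
    (5,3)@(11, 7): e=[-22,0,44] → ·  [on edge]
    (3,5)@(7, 11): e=[2,8,12] → █
    (4,5)@(9, 11): e=[-6,-2,30] → ·
    (3,6)@(7, 13): e=[6,2,14] → █
    (4,6)@(9, 13): e=[-2,-8,32] → ·
    (3,7)@(7, 15): e=[10,-4,16] → ·
    (2,8)@(5, 17): e=[22,0,0] → ·  [on edge]
  covered (2 px):
    · · · · · · · · ·
    · · · · · · · · ·
    · · · · · · · · ·
    · · · · · · · · ·
    · · · · · · · · ·
    · · · █ · · · · ·
    · · · █ · · · · ·
    · · · · · · · · ·
    · · · · · · · · ·
T1:
  2·area = 68
  edge (6, 14)→(4, 6): d=(-2,-8) top-left  bias=+0
  edge (4, 6)→(12, 4): d=(8,-2) top-left  bias=+0
  edge (12, 4)→(6, 14): d=(-6,10) right/bottom  bias=-1
    (4,2)@(9, 5): e=[42,2,24] → █
    (5,2)@(11, 5): e=[58,6,4] → █
    (6,2)@(13, 5): e=[74,10,-16] → ·
    (2,3)@(5, 7): e=[6,10,52] → █
    (3,3)@(7, 7): e=[22,14,32] → █
    (5,3)@(11, 7): e=[54,22,-8] → ·
    (2,4)@(5, 9): e=[2,26,40] → █
    (4,4)@(9, 9): e=[34,34,0] → ·  [on edge]
    (2,5)@(5, 11): e=[-2,42,28] → ·
    (3,5)@(7, 11): e=[14,46,8] → █
    (4,5)@(9, 11): e=[30,50,-12] → ·
    (3,6)@(7, 13): e=[10,62,-4] → ·
  covered (8 px):
    · · · · · · · · ·
    · · · · · · · · ·
    · · · · █ █ · · ·
    · · █ █ █ · · · ·
    · · █ █ · · · · ·
    · · · █ · · · · ·
    · · · · · · · · ·
    · · · · · · · · ·
    · · · · · · · · ·
T2:
  2·area = 184  (B↔C swapped to make it positive)
  edge (14, 6)→(4, 18): d=(-10,12) right/bottom  bias=-1
  edge (4, 18)→(2, 2): d=(-2,-16) top-left  bias=+0
  edge (2, 2)→(14, 6): d=(12,4) right/bottom  bias=-1
    (1,1)@(3, 3): e=[162,14,8] → █
    (2,1)@(5, 3): e=[138,46,0] → ·  [on edge]
    (1,2)@(3, 5): e=[142,10,32] → █
    (2,2)@(5, 5): e=[118,42,24] → █
    (3,2)@(7, 5): e=[94,74,16] → █
    (4,2)@(9, 5): e=[70,106,8] → █
    (5,2)@(11, 5): e=[46,138,0] → ·  [on edge]
    (1,3)@(3, 7): e=[122,6,56] → █
    (5,3)@(11, 7): e=[26,134,24] → █
    (6,3)@(13, 7): e=[2,166,16] → █
    (7,3)@(15, 7): e=[-22,198,8] → ·
    (8,3)@(17, 7): e=[-46,230,0] → ·  [on edge]
  covered (22 px):
    · · · · · · · · ·
    · █ · · · · · · ·
    · █ █ █ █ · · · ·
    · █ █ █ █ █ █ · ·
    · █ █ █ █ █ · · ·
    · · █ █ █ · · · ·
    · · █ █ · · · · ·
    · · █ · · · · · ·
    · · · · · · · · ·

Result: 32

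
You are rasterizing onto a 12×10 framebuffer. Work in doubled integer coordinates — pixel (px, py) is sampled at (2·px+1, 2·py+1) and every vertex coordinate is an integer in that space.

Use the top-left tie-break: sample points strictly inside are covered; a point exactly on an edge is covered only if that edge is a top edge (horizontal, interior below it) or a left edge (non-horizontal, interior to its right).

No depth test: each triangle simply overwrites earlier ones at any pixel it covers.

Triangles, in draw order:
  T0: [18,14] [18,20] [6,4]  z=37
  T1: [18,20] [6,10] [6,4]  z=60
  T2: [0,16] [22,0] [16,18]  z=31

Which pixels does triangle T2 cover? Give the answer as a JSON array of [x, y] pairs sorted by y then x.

T0:
  2·area = 72
  edge (18, 14)→(18, 20): d=(0,6) right/bottom  bias=-1
  edge (18, 20)→(6, 4): d=(-12,-16) top-left  bias=+0
  edge (6, 4)→(18, 14): d=(12,10) right/bottom  bias=-1
    (3,2)@(7, 5): e=[66,4,2] → █
    (4,2)@(9, 5): e=[54,36,-18] → ·
    (3,3)@(7, 7): e=[66,-20,26] → ·
    (4,3)@(9, 7): e=[54,12,6] → █
    (5,3)@(11, 7): e=[42,44,-14] → ·
    (4,4)@(9, 9): e=[54,-12,30] → ·
    (5,4)@(11, 9): e=[42,20,10] → █
    (6,4)@(13, 9): e=[30,52,-10] → ·
    (5,5)@(11, 11): e=[42,-4,34] → ·
    (6,5)@(13, 11): e=[30,28,14] → █
    (7,5)@(15, 11): e=[18,60,-6] → ·
    (6,6)@(13, 13): e=[30,4,38] → █
  covered (9 px):
    · · · · · · · · · · · ·
    · · · · · · · · · · · ·
    · · · █ · · · · · · · ·
    · · · · █ · · · · · · ·
    · · · · · █ · · · · · ·
    · · · · · · █ · · · · ·
    · · · · · · █ █ · · · ·
    · · · · · · · █ █ · · ·
    · · · · · · · · █ · · ·
    · · · · · · · · · · · ·
T1:
  2·area = 72
  edge (18, 20)→(6, 10): d=(-12,-10) top-left  bias=+0
  edge (6, 10)→(6, 4): d=(0,-6) top-left  bias=+0
  edge (6, 4)→(18, 20): d=(12,16) right/bottom  bias=-1
    (3,3)@(7, 7): e=[46,6,20] → █
    (4,3)@(9, 7): e=[66,18,-12] → ·
    (3,4)@(7, 9): e=[22,6,44] → █
    (4,4)@(9, 9): e=[42,18,12] → █
    (5,4)@(11, 9): e=[62,30,-20] → ·
    (3,5)@(7, 11): e=[-2,6,68] → ·
    (4,5)@(9, 11): e=[18,18,36] → █
    (5,5)@(11, 11): e=[38,30,4] → █
    (6,5)@(13, 11): e=[58,42,-28] → ·
    (4,6)@(9, 13): e=[-6,18,60] → ·
    (5,6)@(11, 13): e=[14,30,28] → █
    (6,6)@(13, 13): e=[34,42,-4] → ·
  covered (9 px):
    · · · · · · · · · · · ·
    · · · · · · · · · · · ·
    · · · · · · · · · · · ·
    · · · █ · · · · · · · ·
    · · · █ █ · · · · · · ·
    · · · · █ █ · · · · · ·
    · · · · · █ · · · · · ·
    · · · · · · █ · · · · ·
    · · · · · · · █ · · · ·
    · · · · · · · · █ · · ·
T2:
  2·area = 300
  edge (0, 16)→(22, 0): d=(22,-16) top-left  bias=+0
  edge (22, 0)→(16, 18): d=(-6,18) right/bottom  bias=-1
  edge (16, 18)→(0, 16): d=(-16,-2) top-left  bias=+0
    (10,0)@(21, 1): e=[6,12,282] → █
    (11,0)@(23, 1): e=[38,-24,286] → ·
    (9,1)@(19, 3): e=[18,36,246] → █
    (10,1)@(21, 3): e=[50,0,250] → ·  [on edge]
    (8,2)@(17, 5): e=[30,60,210] → █
    (10,2)@(21, 5): e=[94,-12,218] → ·
    (6,3)@(13, 7): e=[10,120,170] → █
    (7,3)@(15, 7): e=[42,84,174] → █
    (10,3)@(21, 7): e=[138,-24,186] → ·
    (5,4)@(11, 9): e=[22,144,134] → █
    (9,4)@(19, 9): e=[150,0,150] → ·  [on edge]
    (3,5)@(7, 11): e=[2,204,94] → █
    (8,7)@(17, 15): e=[250,0,50] → ·  [on edge]
  covered (36 px):
    · · · · · · · · · · █ ·
    · · · · · · · · · █ · ·
    · · · · · · · · █ █ · ·
    · · · · · · █ █ █ █ · ·
    · · · · · █ █ █ █ · · ·
    · · · █ █ █ █ █ █ · · ·
    · · █ █ █ █ █ █ █ · · ·
    · █ █ █ █ █ █ █ · · · ·
    · · · · █ █ █ █ · · · ·
    · · · · · · · · · · · ·

Result: [[10,0],[9,1],[8,2],[9,2],[6,3],[7,3],[8,3],[9,3],[5,4],[6,4],[7,4],[8,4],[3,5],[4,5],[5,5],[6,5],[7,5],[8,5],[2,6],[3,6],[4,6],[5,6],[6,6],[7,6],[8,6],[1,7],[2,7],[3,7],[4,7],[5,7],[6,7],[7,7],[4,8],[5,8],[6,8],[7,8]]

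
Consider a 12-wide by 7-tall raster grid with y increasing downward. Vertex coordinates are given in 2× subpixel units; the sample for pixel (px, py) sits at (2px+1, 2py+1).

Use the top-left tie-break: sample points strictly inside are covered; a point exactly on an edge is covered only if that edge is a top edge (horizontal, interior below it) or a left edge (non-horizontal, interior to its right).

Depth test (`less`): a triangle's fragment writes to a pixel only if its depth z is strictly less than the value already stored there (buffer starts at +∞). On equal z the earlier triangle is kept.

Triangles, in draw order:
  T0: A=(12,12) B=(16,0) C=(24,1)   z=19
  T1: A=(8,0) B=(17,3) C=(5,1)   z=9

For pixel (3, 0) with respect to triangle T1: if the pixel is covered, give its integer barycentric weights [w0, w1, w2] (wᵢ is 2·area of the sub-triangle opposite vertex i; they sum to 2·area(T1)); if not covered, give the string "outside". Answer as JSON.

T0:
  2·area = 100
  edge (12, 12)→(16, 0): d=(4,-12) top-left  bias=+0
  edge (16, 0)→(24, 1): d=(8,1) right/bottom  bias=-1
  edge (24, 1)→(12, 12): d=(-12,11) right/bottom  bias=-1
    (8,0)@(17, 1): e=[16,7,77] → X
    (9,0)@(19, 1): e=[40,5,55] → X
    (10,0)@(21, 1): e=[64,3,33] → X
    (11,0)@(23, 1): e=[88,1,11] → X
    (7,1)@(15, 3): e=[0,25,75] → X  [on edge]
    (11,1)@(23, 3): e=[96,17,-13] → .
    (7,2)@(15, 5): e=[8,41,51] → X
    (10,2)@(21, 5): e=[80,35,-15] → .
    (7,3)@(15, 7): e=[16,57,27] → X
    (9,3)@(19, 7): e=[64,53,-17] → .
    (6,4)@(13, 9): e=[0,75,25] → X  [on edge]
    (8,4)@(17, 9): e=[48,71,-19] → .
  covered (16 px):
    . . . . . . . . X X X X
    . . . . . . . X X X X .
    . . . . . . . X X X . .
    . . . . . . . X X . . .
    . . . . . . X X . . . .
    . . . . . . X . . . . .
    . . . . . . . . . . . .
T1:
  2·area = 18
  edge (8, 0)→(17, 3): d=(9,3) right/bottom  bias=-1
  edge (17, 3)→(5, 1): d=(-12,-2) top-left  bias=+0
  edge (5, 1)→(8, 0): d=(3,-1) top-left  bias=+0
    (2,0)@(5, 1): e=[18,0,0] → X  [on edge]
    (3,0)@(7, 1): e=[12,4,2] → X
    (4,0)@(9, 1): e=[6,8,4] → X
    (5,0)@(11, 1): e=[0,12,6] → .  [on edge]
    (2,1)@(5, 3): e=[36,-24,6] → .
    (3,1)@(7, 3): e=[30,-20,8] → .
    (4,1)@(9, 3): e=[24,-16,10] → .
    (8,1)@(17, 3): e=[0,0,18] → .  [on edge]
    (11,2)@(23, 5): e=[0,-12,30] → .  [on edge]
  covered (3 px):
    . . X X X . . . . . . .
    . . . . . . . . . . . .
    . . . . . . . . . . . .
    . . . . . . . . . . . .
    . . . . . . . . . . . .
    . . . . . . . . . . . .
    . . . . . . . . . . . .

Result: [4,2,12]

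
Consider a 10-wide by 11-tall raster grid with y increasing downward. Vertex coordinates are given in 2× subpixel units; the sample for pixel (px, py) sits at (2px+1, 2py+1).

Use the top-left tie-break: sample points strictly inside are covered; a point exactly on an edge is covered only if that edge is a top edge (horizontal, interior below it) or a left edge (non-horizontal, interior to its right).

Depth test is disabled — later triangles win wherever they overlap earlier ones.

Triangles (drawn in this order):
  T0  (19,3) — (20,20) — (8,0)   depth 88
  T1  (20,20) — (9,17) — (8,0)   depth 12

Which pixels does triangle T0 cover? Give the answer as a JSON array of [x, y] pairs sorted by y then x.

T0:
  2·area = 184
  edge (19, 3)→(20, 20): d=(1,17) right/bottom  bias=-1
  edge (20, 20)→(8, 0): d=(-12,-20) top-left  bias=+0
  edge (8, 0)→(19, 3): d=(11,3) right/bottom  bias=-1
    (4,0)@(9, 1): e=[168,8,8] → #
    (5,0)@(11, 1): e=[134,48,2] → #
    (6,0)@(13, 1): e=[100,88,-4] → ·
    (4,1)@(9, 3): e=[170,-16,30] → ·
    (5,1)@(11, 3): e=[136,24,24] → #
    (6,1)@(13, 3): e=[102,64,18] → #
    (7,1)@(15, 3): e=[68,104,12] → #
    (8,1)@(17, 3): e=[34,144,6] → #
    (9,1)@(19, 3): e=[0,184,0] → ·  [on edge]
    (5,2)@(11, 5): e=[138,0,46] → #  [on edge]
    (9,2)@(19, 5): e=[2,160,22] → #
    (5,3)@(11, 7): e=[140,-24,68] → ·
    (8,7)@(17, 15): e=[46,0,138] → #  [on edge]
  covered (26 px):
    · · · · # # · · · ·
    · · · · · # # # # ·
    · · · · · # # # # #
    · · · · · · # # # #
    · · · · · · · # # #
    · · · · · · · # # #
    · · · · · · · · # #
    · · · · · · · · # #
    · · · · · · · · · #
    · · · · · · · · · ·
    · · · · · · · · · ·
T1:
  2·area = 184
  edge (20, 20)→(9, 17): d=(-11,-3) top-left  bias=+0
  edge (9, 17)→(8, 0): d=(-1,-17) top-left  bias=+0
  edge (8, 0)→(20, 20): d=(12,20) right/bottom  bias=-1
    (4,1)@(9, 3): e=[154,14,16] → #
    (5,1)@(11, 3): e=[160,48,-24] → ·
    (4,2)@(9, 5): e=[132,12,40] → #
    (5,2)@(11, 5): e=[138,46,0] → ·  [on edge]
    (4,3)@(9, 7): e=[110,10,64] → #
    (5,3)@(11, 7): e=[116,44,24] → #
    (6,3)@(13, 7): e=[122,78,-16] → ·
    (4,4)@(9, 9): e=[88,8,88] → #
    (6,4)@(13, 9): e=[100,76,8] → #
    (7,4)@(15, 9): e=[106,110,-32] → ·
    (4,5)@(9, 11): e=[66,6,112] → #
    (7,5)@(15, 11): e=[84,108,-8] → ·
    (8,7)@(17, 15): e=[46,138,0] → ·  [on edge]
    (4,8)@(9, 17): e=[0,0,184] → #  [on edge]
  covered (25 px):
    · · · · · · · · · ·
    · · · · # · · · · ·
    · · · · # · · · · ·
    · · · · # # · · · ·
    · · · · # # # · · ·
    · · · · # # # · · ·
    · · · · # # # # · ·
    · · · · # # # # · ·
    · · · · # # # # # ·
    · · · · · · · · # #
    · · · · · · · · · ·

Answer: [[4,0],[5,0],[5,1],[6,1],[7,1],[8,1],[5,2],[6,2],[7,2],[8,2],[9,2],[6,3],[7,3],[8,3],[9,3],[7,4],[8,4],[9,4],[7,5],[8,5],[9,5],[8,6],[9,6],[8,7],[9,7],[9,8]]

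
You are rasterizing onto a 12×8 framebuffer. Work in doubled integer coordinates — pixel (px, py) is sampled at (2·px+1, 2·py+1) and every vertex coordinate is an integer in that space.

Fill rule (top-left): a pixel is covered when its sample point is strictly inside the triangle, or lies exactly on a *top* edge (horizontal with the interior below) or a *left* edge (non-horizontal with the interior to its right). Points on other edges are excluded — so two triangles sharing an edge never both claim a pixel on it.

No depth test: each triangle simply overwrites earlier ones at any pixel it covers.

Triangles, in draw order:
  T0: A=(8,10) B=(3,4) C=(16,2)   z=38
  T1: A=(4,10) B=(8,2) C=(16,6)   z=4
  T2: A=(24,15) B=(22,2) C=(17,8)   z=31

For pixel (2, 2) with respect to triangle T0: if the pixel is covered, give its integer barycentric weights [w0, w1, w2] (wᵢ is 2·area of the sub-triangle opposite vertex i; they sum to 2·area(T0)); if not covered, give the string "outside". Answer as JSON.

T0:
  2·area = 88
  edge (8, 10)→(3, 4): d=(-5,-6) top-left  bias=+0
  edge (3, 4)→(16, 2): d=(13,-2) top-left  bias=+0
  edge (16, 2)→(8, 10): d=(-8,8) right/bottom  bias=-1
    (8,0)@(17, 1): e=[99,-11,0] → ·  [on edge]
    (5,1)@(11, 3): e=[53,3,32] → #
    (6,1)@(13, 3): e=[65,7,16] → #
    (7,1)@(15, 3): e=[77,11,0] → ·  [on edge]
    (2,2)@(5, 5): e=[7,17,64] → #
    (3,2)@(7, 5): e=[19,21,48] → #
    (4,2)@(9, 5): e=[31,25,32] → #
    (6,2)@(13, 5): e=[55,33,0] → ·  [on edge]
    (2,3)@(5, 7): e=[-3,43,48] → ·
    (3,3)@(7, 7): e=[9,47,32] → #
    (5,3)@(11, 7): e=[33,55,0] → ·  [on edge]
    (3,4)@(7, 9): e=[-1,73,16] → ·
    (4,4)@(9, 9): e=[11,77,0] → ·  [on edge]
    (3,5)@(7, 11): e=[-11,99,0] → ·  [on edge]
    (2,6)@(5, 13): e=[-33,121,0] → ·  [on edge]
    (1,7)@(3, 15): e=[-55,143,0] → ·  [on edge]
  covered (8 px):
    · · · · · · · · · · · ·
    · · · · · # # · · · · ·
    · · # # # # · · · · · ·
    · · · # # · · · · · · ·
    · · · · · · · · · · · ·
    · · · · · · · · · · · ·
    · · · · · · · · · · · ·
    · · · · · · · · · · · ·
T1:
  2·area = 80
  edge (4, 10)→(8, 2): d=(4,-8) top-left  bias=+0
  edge (8, 2)→(16, 6): d=(8,4) right/bottom  bias=-1
  edge (16, 6)→(4, 10): d=(-12,4) right/bottom  bias=-1
    (4,1)@(9, 3): e=[12,4,64] → #
    (5,1)@(11, 3): e=[28,-4,56] → ·
    (3,2)@(7, 5): e=[4,28,48] → #
    (5,2)@(11, 5): e=[36,12,32] → #
    (6,2)@(13, 5): e=[52,4,24] → #
    (7,2)@(15, 5): e=[68,-4,16] → ·
    (9,2)@(19, 5): e=[100,-20,0] → ·  [on edge]
    (3,3)@(7, 7): e=[12,44,24] → #
    (6,3)@(13, 7): e=[60,20,0] → ·  [on edge]
    (2,4)@(5, 9): e=[4,68,8] → #
    (3,4)@(7, 9): e=[20,60,0] → ·  [on edge]
    (4,4)@(9, 9): e=[36,52,-8] → ·
    (0,5)@(1, 11): e=[-20,100,0] → ·  [on edge]
  covered (9 px):
    · · · · · · · · · · · ·
    · · · · # · · · · · · ·
    · · · # # # # · · · · ·
    · · · # # # · · · · · ·
    · · # · · · · · · · · ·
    · · · · · · · · · · · ·
    · · · · · · · · · · · ·
    · · · · · · · · · · · ·
T2:
  2·area = 77  (B↔C swapped to make it positive)
  edge (24, 15)→(17, 8): d=(-7,-7) top-left  bias=+0
  edge (17, 8)→(22, 2): d=(5,-6) top-left  bias=+0
  edge (22, 2)→(24, 15): d=(2,13) right/bottom  bias=-1
    (10,2)@(21, 5): e=[49,9,19] → #
    (11,2)@(23, 5): e=[63,21,-7] → ·
    (9,3)@(19, 7): e=[21,7,49] → #
    (11,3)@(23, 7): e=[49,31,-3] → ·
    (9,4)@(19, 9): e=[7,17,53] → #
    (11,4)@(23, 9): e=[35,41,1] → #
    (9,5)@(19, 11): e=[-7,27,57] → ·
    (10,5)@(21, 11): e=[7,39,31] → #
    (10,6)@(21, 13): e=[-7,49,35] → ·
    (11,6)@(23, 13): e=[7,61,9] → #
    (11,7)@(23, 15): e=[-7,71,13] → ·
  covered (9 px):
    · · · · · · · · · · · ·
    · · · · · · · · · · · ·
    · · · · · · · · · · # ·
    · · · · · · · · · # # ·
    · · · · · · · · · # # #
    · · · · · · · · · · # #
    · · · · · · · · · · · #
    · · · · · · · · · · · ·

Result: [17,64,7]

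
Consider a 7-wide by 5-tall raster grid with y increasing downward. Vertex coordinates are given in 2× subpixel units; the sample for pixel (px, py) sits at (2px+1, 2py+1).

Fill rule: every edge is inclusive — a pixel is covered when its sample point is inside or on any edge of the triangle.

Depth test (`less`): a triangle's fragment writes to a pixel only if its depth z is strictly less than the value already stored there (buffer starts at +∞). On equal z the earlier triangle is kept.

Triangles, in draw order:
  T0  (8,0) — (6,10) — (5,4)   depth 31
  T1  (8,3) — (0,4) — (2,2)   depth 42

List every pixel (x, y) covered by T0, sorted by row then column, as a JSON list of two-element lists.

T0:
  2·area = 22
  edge (8, 0)→(6, 10): d=(-2,10) inclusive
  edge (6, 10)→(5, 4): d=(-1,-6) inclusive
  edge (5, 4)→(8, 0): d=(3,-4) inclusive
    (3,1)@(7, 3): e=[4,13,5] → █
    (4,1)@(9, 3): e=[-16,25,13] → ·
    (3,2)@(7, 5): e=[0,11,11] → █  [on edge]
    (4,2)@(9, 5): e=[-20,23,19] → ·
    (3,3)@(7, 7): e=[-4,9,17] → ·
  covered (2 px):
    · · · · · · ·
    · · · █ · · ·
    · · · █ · · ·
    · · · · · · ·
    · · · · · · ·
T1:
  2·area = 14
  edge (8, 3)→(0, 4): d=(-8,1) inclusive
  edge (0, 4)→(2, 2): d=(2,-2) inclusive
  edge (2, 2)→(8, 3): d=(6,1) inclusive
    (1,0)@(3, 1): e=[21,0,-7] → ·  [on edge]
    (0,1)@(1, 3): e=[7,0,7] → █  [on edge]
    (1,1)@(3, 3): e=[5,4,5] → █
    (2,1)@(5, 3): e=[3,8,3] → █
    (3,1)@(7, 3): e=[1,12,1] → █
    (4,1)@(9, 3): e=[-1,16,-1] → ·
    (0,2)@(1, 5): e=[-9,4,19] → ·
    (1,2)@(3, 5): e=[-11,8,17] → ·
    (2,2)@(5, 5): e=[-13,12,15] → ·
    (3,2)@(7, 5): e=[-15,16,13] → ·
  covered (4 px):
    · · · · · · ·
    █ █ █ █ · · ·
    · · · · · · ·
    · · · · · · ·
    · · · · · · ·

Answer: [[3,1],[3,2]]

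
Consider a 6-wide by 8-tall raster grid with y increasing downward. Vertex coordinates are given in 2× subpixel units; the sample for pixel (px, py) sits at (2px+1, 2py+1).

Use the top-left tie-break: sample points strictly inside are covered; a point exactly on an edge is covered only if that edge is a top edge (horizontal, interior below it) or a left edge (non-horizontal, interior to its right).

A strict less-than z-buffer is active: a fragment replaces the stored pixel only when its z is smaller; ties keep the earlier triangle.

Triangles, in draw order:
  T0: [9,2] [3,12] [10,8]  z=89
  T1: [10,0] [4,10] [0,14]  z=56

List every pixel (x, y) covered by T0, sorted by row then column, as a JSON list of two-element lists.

T0:
  2·area = 46  (B↔C swapped to make it positive)
  edge (9, 2)→(10, 8): d=(1,6) right/bottom  bias=-1
  edge (10, 8)→(3, 12): d=(-7,4) right/bottom  bias=-1
  edge (3, 12)→(9, 2): d=(6,-10) top-left  bias=+0
    (4,1)@(9, 3): e=[1,39,6] → █
    (5,1)@(11, 3): e=[-11,31,26] → ·
    (4,2)@(9, 5): e=[3,25,18] → █
    (5,2)@(11, 5): e=[-9,17,38] → ·
    (3,3)@(7, 7): e=[17,19,10] → █
    (5,3)@(11, 7): e=[-7,3,50] → ·
    (2,4)@(5, 9): e=[31,13,2] → █
    (4,4)@(9, 9): e=[7,-3,42] → ·
    (2,5)@(5, 11): e=[33,-1,14] → ·
    (3,5)@(7, 11): e=[21,-9,34] → ·
  covered (6 px):
    · · · · · ·
    · · · · █ ·
    · · · · █ ·
    · · · █ █ ·
    · · █ █ · ·
    · · · · · ·
    · · · · · ·
    · · · · · ·
T1:
  2·area = 16
  edge (10, 0)→(4, 10): d=(-6,10) right/bottom  bias=-1
  edge (4, 10)→(0, 14): d=(-4,4) right/bottom  bias=-1
  edge (0, 14)→(10, 0): d=(10,-14) top-left  bias=+0
    (5,1)@(11, 3): e=[-28,0,44] → ·  [on edge]
    (3,2)@(7, 5): e=[0,8,8] → ·  [on edge]
    (4,2)@(9, 5): e=[-20,0,36] → ·  [on edge]
    (2,3)@(5, 7): e=[8,8,0] → █  [on edge]
    (3,3)@(7, 7): e=[-12,0,28] → ·  [on edge]
    (2,4)@(5, 9): e=[-4,0,20] → ·  [on edge]
    (1,5)@(3, 11): e=[4,0,12] → ·  [on edge]
    (0,6)@(1, 13): e=[12,0,4] → ·  [on edge]
    (0,7)@(1, 15): e=[0,-8,24] → ·  [on edge]
  covered (1 px):
    · · · · · ·
    · · · · · ·
    · · · · · ·
    · · █ · · ·
    · · · · · ·
    · · · · · ·
    · · · · · ·
    · · · · · ·

Final: [[4,1],[4,2],[3,3],[4,3],[2,4],[3,4]]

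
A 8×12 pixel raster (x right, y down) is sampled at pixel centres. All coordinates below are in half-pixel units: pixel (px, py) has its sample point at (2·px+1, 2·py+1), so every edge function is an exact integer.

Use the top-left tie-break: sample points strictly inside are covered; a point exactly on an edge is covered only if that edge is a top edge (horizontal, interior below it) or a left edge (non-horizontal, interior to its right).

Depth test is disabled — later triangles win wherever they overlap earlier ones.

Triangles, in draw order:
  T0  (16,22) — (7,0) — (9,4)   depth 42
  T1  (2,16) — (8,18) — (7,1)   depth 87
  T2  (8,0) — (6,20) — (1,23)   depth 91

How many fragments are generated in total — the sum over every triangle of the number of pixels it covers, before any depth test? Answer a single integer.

T0:
  2·area = 8
  edge (16, 22)→(7, 0): d=(-9,-22) top-left  bias=+0
  edge (7, 0)→(9, 4): d=(2,4) right/bottom  bias=-1
  edge (9, 4)→(16, 22): d=(7,18) right/bottom  bias=-1
  covered (0 px):
    . . . . . . . .
    . . . . . . . .
    . . . . . . . .
    . . . . . . . .
    . . . . . . . .
    . . . . . . . .
    . . . . . . . .
    . . . . . . . .
    . . . . . . . .
    . . . . . . . .
    . . . . . . . .
    . . . . . . . .
T1:
  2·area = 100  (B↔C swapped to make it positive)
  edge (2, 16)→(7, 1): d=(5,-15) top-left  bias=+0
  edge (7, 1)→(8, 18): d=(1,17) right/bottom  bias=-1
  edge (8, 18)→(2, 16): d=(-6,-2) top-left  bias=+0
    (3,0)@(7, 1): e=[0,0,100] → .  [on edge]
    (3,1)@(7, 3): e=[10,2,88] → X
    (4,1)@(9, 3): e=[40,-32,92] → .
    (3,2)@(7, 5): e=[20,4,76] → X
    (4,2)@(9, 5): e=[50,-30,80] → .
    (2,3)@(5, 7): e=[0,40,60] → X  [on edge]
    (4,3)@(9, 7): e=[60,-28,68] → .
    (2,4)@(5, 9): e=[10,42,48] → X
    (4,4)@(9, 9): e=[70,-26,56] → .
    (2,5)@(5, 11): e=[20,44,36] → X
    (4,5)@(9, 11): e=[80,-24,44] → .
    (1,6)@(3, 13): e=[0,80,20] → X  [on edge]
    (2,8)@(5, 17): e=[50,50,0] → X  [on edge]
    (0,9)@(1, 19): e=[0,120,-20] → .  [on edge]
    (5,9)@(11, 19): e=[150,-50,0] → .  [on edge]
  covered (16 px):
    . . . . . . . .
    . . . X . . . .
    . . . X . . . .
    . . X X . . . .
    . . X X . . . .
    . . X X . . . .
    . X X X . . . .
    . X X X . . . .
    . . X X . . . .
    . . . . . . . .
    . . . . . . . .
    . . . . . . . .
T2:
  2·area = 94
  edge (8, 0)→(6, 20): d=(-2,20) right/bottom  bias=-1
  edge (6, 20)→(1, 23): d=(-5,3) right/bottom  bias=-1
  edge (1, 23)→(8, 0): d=(7,-23) top-left  bias=+0
    (3,2)@(7, 5): e=[10,72,12] → X
    (4,2)@(9, 5): e=[-30,66,58] → .
    (3,3)@(7, 7): e=[6,62,26] → X
    (4,3)@(9, 7): e=[-34,56,72] → .
    (3,4)@(7, 9): e=[2,52,40] → X
    (4,4)@(9, 9): e=[-38,46,86] → .
    (2,5)@(5, 11): e=[38,48,8] → X
    (3,5)@(7, 11): e=[-2,42,54] → .
    (2,6)@(5, 13): e=[34,38,22] → X
    (3,6)@(7, 13): e=[-6,32,68] → .
    (2,7)@(5, 15): e=[30,28,36] → X
    (3,7)@(7, 15): e=[-10,22,82] → .
    (5,8)@(11, 17): e=[-94,0,188] → .  [on edge]
    (0,11)@(1, 23): e=[94,0,0] → .  [on edge]
  covered (11 px):
    . . . . . . . .
    . . . . . . . .
    . . . X . . . .
    . . . X . . . .
    . . . X . . . .
    . . X . . . . .
    . . X . . . . .
    . . X . . . . .
    . X X . . . . .
    . X X . . . . .
    . X . . . . . .
    . . . . . . . .

Final: 27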